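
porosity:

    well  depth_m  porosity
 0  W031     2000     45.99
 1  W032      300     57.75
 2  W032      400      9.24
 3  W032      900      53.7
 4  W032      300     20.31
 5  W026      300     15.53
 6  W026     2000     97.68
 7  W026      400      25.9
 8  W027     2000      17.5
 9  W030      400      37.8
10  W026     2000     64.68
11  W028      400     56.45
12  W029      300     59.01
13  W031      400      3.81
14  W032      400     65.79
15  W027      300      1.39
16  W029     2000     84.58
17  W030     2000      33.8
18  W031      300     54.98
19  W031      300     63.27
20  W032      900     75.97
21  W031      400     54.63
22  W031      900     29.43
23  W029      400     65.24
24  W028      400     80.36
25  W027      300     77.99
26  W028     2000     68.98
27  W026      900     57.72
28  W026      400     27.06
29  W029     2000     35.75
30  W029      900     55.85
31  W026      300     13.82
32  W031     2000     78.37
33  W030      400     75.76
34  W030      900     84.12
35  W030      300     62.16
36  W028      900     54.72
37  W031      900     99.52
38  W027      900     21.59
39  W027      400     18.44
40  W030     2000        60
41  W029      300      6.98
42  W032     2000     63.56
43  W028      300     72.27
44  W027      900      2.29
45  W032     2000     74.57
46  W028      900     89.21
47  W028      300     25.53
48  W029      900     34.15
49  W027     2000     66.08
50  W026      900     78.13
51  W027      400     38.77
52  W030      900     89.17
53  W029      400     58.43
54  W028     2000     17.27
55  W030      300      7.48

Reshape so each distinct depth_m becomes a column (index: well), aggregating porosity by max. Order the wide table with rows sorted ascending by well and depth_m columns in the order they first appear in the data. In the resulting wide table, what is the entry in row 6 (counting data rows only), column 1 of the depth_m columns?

78.37

With rows sorted ascending by well, row 6 is well=W031. depth_m columns in first-appearance order: 2000, 300, 400, 900; column 1 is 2000.
Long rows with well=W031, depth_m=2000: max(45.99, 78.37) = 78.37.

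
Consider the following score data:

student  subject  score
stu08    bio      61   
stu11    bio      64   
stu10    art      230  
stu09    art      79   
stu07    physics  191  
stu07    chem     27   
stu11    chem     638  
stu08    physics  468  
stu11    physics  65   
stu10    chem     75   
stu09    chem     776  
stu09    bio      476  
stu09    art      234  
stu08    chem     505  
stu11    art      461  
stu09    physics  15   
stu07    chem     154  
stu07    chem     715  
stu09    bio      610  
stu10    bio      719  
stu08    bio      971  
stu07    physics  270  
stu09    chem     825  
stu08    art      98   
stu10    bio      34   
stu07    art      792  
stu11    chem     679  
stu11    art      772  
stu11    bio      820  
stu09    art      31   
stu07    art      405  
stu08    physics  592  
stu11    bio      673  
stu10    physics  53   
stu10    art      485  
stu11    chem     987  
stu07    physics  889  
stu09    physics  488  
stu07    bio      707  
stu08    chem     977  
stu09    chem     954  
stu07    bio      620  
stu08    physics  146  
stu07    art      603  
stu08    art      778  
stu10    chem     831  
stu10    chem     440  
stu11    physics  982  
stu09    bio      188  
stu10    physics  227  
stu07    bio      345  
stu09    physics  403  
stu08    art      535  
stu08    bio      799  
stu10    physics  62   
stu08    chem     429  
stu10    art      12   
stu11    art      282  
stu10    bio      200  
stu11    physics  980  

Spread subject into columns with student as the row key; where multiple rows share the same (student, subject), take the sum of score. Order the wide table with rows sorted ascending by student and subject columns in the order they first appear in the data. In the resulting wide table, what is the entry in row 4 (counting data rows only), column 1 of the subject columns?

953

With rows sorted ascending by student, row 4 is student=stu10. subject columns in first-appearance order: bio, art, physics, chem; column 1 is bio.
Long rows with student=stu10, subject=bio: 719 + 34 + 200 = 953.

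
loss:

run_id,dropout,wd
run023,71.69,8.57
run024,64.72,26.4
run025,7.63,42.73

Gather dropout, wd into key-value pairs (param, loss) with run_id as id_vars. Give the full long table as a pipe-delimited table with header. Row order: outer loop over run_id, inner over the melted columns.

| run_id | param | loss |
| run023 | dropout | 71.69 |
| run023 | wd | 8.57 |
| run024 | dropout | 64.72 |
| run024 | wd | 26.4 |
| run025 | dropout | 7.63 |
| run025 | wd | 42.73 |

Each (run_id, column) pair becomes one row: 3 × 2 = 6 rows.
For example, (run023, dropout) → loss=71.69.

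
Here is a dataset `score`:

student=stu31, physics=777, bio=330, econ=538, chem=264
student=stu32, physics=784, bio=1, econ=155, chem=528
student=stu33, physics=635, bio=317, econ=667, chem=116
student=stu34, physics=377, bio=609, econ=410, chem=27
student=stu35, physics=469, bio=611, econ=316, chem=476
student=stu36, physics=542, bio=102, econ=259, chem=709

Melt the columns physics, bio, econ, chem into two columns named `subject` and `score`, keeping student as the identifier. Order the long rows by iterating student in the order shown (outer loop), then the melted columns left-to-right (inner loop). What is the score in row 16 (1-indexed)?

24 rows total (6 × 4). Row 16: index ⌊(16-1)/4⌋ = 3 into student → stu34; (16-1) mod 4 = 3 into the melted columns → chem.
So row 16 is (stu34, chem, 27); score = 27.

27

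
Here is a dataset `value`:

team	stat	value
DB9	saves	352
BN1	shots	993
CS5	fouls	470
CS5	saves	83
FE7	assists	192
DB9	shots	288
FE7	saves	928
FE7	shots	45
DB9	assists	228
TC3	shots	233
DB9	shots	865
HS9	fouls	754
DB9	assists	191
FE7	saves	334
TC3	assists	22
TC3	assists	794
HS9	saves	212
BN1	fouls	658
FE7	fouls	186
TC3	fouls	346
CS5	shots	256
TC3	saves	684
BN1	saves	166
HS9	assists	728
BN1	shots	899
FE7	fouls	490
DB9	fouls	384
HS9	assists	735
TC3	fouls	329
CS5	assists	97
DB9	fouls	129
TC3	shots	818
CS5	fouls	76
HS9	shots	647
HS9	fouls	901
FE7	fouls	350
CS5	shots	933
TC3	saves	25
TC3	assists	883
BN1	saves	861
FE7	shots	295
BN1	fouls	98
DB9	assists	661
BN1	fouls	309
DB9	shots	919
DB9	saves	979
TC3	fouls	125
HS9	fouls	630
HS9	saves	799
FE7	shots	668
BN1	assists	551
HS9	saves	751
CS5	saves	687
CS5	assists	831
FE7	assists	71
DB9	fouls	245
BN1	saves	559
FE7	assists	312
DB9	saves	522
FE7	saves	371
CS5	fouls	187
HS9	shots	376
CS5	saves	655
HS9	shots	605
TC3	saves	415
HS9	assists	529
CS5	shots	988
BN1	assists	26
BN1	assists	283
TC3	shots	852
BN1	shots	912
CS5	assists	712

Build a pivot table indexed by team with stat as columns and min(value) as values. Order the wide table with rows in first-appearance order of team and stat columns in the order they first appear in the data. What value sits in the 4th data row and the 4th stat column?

With rows in first-appearance order of team, row 4 is team=FE7. stat columns in first-appearance order: saves, shots, fouls, assists; column 4 is assists.
Long rows with team=FE7, stat=assists: min(192, 71, 312) = 71.

71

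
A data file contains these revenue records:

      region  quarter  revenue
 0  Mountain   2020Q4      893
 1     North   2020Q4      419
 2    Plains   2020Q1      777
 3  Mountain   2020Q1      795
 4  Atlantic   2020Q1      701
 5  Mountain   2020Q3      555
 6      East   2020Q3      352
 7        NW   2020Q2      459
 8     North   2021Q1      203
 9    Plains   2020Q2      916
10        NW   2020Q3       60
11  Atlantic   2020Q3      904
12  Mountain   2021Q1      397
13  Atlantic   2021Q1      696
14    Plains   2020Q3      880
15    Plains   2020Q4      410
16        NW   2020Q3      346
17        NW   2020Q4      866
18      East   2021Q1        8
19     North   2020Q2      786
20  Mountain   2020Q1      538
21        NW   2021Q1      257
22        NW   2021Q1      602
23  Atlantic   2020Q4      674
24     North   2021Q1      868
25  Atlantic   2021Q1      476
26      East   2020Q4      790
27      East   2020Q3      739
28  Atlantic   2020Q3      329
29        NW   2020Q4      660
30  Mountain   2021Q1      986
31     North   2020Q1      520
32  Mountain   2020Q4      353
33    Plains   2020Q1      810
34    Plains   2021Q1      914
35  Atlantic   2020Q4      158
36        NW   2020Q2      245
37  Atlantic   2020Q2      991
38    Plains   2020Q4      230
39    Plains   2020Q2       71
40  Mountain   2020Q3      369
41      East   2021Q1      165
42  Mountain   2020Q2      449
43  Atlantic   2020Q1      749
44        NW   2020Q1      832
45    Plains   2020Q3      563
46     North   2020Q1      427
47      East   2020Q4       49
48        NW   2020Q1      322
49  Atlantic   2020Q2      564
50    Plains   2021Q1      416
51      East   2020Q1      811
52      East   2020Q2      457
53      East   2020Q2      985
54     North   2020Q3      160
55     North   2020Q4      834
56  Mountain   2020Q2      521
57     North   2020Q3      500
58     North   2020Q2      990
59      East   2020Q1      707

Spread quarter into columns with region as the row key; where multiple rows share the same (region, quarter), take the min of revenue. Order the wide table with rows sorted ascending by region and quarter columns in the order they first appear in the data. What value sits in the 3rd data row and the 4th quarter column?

449

With rows sorted ascending by region, row 3 is region=Mountain. quarter columns in first-appearance order: 2020Q4, 2020Q1, 2020Q3, 2020Q2, 2021Q1; column 4 is 2020Q2.
Long rows with region=Mountain, quarter=2020Q2: min(449, 521) = 449.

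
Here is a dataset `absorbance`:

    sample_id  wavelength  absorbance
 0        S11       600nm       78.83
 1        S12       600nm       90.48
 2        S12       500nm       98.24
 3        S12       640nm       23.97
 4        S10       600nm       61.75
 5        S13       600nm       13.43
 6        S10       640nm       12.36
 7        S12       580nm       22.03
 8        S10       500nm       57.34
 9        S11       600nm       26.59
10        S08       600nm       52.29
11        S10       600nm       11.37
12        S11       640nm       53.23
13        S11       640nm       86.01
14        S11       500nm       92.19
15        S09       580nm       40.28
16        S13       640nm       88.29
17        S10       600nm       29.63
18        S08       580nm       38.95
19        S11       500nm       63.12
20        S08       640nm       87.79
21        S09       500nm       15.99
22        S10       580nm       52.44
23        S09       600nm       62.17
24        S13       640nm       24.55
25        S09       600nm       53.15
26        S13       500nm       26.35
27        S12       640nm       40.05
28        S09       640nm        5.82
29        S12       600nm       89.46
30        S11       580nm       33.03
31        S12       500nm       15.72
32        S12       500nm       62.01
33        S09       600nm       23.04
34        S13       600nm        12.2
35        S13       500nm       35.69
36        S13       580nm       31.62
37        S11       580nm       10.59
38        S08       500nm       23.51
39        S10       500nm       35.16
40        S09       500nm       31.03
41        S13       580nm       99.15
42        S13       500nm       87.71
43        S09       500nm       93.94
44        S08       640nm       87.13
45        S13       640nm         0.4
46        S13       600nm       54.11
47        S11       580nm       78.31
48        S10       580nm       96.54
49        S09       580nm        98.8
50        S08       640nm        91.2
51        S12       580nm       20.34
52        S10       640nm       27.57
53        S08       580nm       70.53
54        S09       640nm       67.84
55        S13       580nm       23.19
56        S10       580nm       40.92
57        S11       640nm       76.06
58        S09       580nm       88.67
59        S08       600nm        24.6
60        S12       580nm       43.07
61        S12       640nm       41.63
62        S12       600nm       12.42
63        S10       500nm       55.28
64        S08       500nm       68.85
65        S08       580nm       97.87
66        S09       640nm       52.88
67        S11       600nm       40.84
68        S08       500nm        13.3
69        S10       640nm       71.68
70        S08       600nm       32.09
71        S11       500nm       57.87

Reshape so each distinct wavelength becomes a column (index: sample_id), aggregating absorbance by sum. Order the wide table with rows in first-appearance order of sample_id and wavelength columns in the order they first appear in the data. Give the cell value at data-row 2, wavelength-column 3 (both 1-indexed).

With rows in first-appearance order of sample_id, row 2 is sample_id=S12. wavelength columns in first-appearance order: 600nm, 500nm, 640nm, 580nm; column 3 is 640nm.
Long rows with sample_id=S12, wavelength=640nm: 23.97 + 40.05 + 41.63 = 105.65.

105.65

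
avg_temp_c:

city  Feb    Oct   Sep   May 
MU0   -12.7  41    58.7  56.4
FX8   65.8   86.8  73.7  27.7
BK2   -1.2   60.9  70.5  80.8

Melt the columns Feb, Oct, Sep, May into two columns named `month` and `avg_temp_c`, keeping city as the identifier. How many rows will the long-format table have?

12

3 city values × 4 melted columns = 12 rows.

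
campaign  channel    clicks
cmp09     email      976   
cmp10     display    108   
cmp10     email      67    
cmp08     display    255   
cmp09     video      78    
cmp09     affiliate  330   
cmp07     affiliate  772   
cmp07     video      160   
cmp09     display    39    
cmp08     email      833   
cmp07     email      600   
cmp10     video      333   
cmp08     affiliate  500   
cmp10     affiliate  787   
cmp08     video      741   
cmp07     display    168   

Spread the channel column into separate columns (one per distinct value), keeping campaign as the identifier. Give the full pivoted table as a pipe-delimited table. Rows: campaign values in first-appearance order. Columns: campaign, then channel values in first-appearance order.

| campaign | email | display | video | affiliate |
| cmp09 | 976 | 39 | 78 | 330 |
| cmp10 | 67 | 108 | 333 | 787 |
| cmp08 | 833 | 255 | 741 | 500 |
| cmp07 | 600 | 168 | 160 | 772 |

Columns: campaign plus the 4 distinct channel values (email, display, video, affiliate).
For example, row cmp09 column email takes clicks=976 from the long row (cmp09, email).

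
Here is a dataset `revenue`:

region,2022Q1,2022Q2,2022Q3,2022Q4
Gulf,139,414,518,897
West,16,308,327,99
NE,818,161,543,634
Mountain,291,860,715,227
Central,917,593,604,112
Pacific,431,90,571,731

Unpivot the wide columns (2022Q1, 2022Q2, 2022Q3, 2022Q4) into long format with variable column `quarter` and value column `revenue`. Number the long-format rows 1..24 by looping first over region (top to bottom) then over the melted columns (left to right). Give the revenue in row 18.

593

24 rows total (6 × 4). Row 18: index ⌊(18-1)/4⌋ = 4 into region → Central; (18-1) mod 4 = 1 into the melted columns → 2022Q2.
So row 18 is (Central, 2022Q2, 593); revenue = 593.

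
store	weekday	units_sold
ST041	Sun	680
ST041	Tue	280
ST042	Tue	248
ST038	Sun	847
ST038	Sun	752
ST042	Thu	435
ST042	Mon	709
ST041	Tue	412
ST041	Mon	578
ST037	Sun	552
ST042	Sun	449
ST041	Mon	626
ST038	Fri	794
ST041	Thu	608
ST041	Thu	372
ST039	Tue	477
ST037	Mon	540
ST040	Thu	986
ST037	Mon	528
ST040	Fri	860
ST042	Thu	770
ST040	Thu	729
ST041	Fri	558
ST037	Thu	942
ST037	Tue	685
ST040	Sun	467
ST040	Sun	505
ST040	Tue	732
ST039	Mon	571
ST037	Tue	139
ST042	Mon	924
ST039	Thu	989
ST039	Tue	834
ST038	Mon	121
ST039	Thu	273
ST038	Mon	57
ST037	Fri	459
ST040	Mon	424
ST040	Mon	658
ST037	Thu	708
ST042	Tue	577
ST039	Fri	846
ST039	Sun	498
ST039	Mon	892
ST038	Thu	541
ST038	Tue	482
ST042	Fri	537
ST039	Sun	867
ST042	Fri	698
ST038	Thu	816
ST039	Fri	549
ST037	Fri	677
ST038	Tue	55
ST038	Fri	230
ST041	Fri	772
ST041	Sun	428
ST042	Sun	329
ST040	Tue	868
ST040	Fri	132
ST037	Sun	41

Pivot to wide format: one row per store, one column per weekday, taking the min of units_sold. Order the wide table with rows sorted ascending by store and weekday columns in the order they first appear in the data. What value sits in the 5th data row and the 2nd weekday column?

With rows sorted ascending by store, row 5 is store=ST041. weekday columns in first-appearance order: Sun, Tue, Thu, Mon, Fri; column 2 is Tue.
Long rows with store=ST041, weekday=Tue: min(280, 412) = 280.

280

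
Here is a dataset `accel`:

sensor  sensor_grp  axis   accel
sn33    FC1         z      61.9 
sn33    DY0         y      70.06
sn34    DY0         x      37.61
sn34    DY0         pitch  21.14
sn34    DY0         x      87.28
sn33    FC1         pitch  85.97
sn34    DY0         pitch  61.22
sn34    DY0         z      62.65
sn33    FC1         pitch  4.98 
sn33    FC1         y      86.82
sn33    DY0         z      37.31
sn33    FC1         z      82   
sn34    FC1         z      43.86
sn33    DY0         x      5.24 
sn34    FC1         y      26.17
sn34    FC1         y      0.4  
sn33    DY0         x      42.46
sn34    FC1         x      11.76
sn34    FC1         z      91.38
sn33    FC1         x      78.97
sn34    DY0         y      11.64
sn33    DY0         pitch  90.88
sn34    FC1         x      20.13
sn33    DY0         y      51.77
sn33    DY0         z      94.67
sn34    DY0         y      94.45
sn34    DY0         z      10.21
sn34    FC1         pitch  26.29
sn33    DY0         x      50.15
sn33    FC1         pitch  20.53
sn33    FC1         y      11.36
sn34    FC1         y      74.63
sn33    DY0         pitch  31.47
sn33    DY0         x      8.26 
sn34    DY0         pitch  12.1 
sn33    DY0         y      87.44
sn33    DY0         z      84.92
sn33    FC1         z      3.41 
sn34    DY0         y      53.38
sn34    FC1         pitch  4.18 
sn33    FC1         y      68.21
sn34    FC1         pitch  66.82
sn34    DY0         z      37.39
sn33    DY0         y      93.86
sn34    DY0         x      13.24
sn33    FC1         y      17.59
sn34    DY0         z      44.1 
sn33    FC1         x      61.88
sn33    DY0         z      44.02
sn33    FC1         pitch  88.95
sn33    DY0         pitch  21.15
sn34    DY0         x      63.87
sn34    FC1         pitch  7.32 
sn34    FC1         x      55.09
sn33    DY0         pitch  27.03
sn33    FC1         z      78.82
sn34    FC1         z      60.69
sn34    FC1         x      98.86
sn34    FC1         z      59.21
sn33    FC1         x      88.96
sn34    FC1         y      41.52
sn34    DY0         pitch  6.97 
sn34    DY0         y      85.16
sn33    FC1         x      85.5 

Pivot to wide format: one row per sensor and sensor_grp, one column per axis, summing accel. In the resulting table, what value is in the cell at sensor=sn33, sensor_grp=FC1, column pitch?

200.43

Rows with sensor=sn33, sensor_grp=FC1 and axis=pitch: accel values are 85.97, 4.98, 20.53, 88.95.
85.97 + 4.98 + 20.53 + 88.95 = 200.43.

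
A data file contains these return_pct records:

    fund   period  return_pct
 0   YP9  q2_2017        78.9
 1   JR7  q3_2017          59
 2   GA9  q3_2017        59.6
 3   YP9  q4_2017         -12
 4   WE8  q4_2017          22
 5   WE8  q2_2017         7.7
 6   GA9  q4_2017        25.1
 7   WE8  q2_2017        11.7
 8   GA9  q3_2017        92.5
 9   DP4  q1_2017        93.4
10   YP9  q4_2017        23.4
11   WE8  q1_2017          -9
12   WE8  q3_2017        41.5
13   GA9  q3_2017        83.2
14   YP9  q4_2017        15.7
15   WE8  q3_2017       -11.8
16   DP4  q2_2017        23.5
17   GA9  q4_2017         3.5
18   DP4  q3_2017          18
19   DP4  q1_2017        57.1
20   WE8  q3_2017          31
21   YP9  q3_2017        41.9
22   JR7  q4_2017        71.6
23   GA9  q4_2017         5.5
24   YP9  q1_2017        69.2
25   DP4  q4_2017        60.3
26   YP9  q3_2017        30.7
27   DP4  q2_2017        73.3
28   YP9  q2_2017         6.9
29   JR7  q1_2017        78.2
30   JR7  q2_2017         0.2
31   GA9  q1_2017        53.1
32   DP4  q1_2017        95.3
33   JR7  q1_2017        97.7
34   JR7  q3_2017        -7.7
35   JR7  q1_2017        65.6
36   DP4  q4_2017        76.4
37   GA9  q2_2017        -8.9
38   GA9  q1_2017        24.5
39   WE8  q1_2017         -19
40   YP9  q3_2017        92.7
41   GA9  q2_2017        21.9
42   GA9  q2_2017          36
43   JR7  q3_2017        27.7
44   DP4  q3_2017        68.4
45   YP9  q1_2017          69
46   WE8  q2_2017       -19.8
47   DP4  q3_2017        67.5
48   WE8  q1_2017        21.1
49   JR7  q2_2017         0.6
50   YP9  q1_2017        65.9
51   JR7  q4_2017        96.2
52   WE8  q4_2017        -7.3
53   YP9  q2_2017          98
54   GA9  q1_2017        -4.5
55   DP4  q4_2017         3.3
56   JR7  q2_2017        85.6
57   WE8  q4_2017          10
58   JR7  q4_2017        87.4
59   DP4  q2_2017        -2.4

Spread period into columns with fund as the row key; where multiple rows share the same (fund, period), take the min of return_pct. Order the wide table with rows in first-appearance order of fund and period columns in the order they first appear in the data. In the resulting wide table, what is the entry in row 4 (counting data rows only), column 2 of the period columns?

With rows in first-appearance order of fund, row 4 is fund=WE8. period columns in first-appearance order: q2_2017, q3_2017, q4_2017, q1_2017; column 2 is q3_2017.
Long rows with fund=WE8, period=q3_2017: min(41.5, -11.8, 31) = -11.8.

-11.8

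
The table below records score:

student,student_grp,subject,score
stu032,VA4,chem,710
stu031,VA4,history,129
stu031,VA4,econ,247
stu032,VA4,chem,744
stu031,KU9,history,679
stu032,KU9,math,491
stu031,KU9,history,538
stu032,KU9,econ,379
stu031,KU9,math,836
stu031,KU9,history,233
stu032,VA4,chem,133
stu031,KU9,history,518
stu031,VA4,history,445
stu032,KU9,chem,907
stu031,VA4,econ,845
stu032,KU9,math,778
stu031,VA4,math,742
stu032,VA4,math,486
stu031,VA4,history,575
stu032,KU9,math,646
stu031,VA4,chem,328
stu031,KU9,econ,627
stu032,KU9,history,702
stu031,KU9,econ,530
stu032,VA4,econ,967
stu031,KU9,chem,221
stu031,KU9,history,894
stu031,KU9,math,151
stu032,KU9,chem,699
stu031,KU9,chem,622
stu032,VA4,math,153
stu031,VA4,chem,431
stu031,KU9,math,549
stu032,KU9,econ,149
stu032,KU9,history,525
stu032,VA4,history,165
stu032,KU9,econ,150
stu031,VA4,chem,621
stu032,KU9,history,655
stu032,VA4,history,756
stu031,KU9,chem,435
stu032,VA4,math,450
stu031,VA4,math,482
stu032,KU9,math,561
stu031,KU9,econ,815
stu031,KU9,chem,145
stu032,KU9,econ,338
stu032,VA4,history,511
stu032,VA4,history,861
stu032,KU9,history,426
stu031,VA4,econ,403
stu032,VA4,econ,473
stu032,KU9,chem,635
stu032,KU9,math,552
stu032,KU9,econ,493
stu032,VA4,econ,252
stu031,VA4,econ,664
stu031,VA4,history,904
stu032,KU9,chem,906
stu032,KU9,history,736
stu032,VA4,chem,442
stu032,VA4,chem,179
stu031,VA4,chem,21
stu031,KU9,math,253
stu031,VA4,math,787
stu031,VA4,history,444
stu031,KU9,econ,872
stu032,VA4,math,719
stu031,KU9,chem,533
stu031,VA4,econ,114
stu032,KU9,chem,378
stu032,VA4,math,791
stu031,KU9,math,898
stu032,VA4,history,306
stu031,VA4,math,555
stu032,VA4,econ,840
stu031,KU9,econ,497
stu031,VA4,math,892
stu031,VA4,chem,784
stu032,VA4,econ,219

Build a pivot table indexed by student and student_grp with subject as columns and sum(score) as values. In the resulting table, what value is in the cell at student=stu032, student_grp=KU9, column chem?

Rows with student=stu032, student_grp=KU9 and subject=chem: score values are 907, 699, 635, 906, 378.
907 + 699 + 635 + 906 + 378 = 3525.

3525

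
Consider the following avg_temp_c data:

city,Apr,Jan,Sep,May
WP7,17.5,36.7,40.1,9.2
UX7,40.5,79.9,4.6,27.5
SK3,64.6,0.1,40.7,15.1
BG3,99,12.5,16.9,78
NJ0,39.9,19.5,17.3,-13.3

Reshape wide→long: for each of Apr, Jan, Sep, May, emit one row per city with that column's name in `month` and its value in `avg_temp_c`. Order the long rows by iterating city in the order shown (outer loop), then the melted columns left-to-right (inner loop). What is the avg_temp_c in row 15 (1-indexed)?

20 rows total (5 × 4). Row 15: index ⌊(15-1)/4⌋ = 3 into city → BG3; (15-1) mod 4 = 2 into the melted columns → Sep.
So row 15 is (BG3, Sep, 16.9); avg_temp_c = 16.9.

16.9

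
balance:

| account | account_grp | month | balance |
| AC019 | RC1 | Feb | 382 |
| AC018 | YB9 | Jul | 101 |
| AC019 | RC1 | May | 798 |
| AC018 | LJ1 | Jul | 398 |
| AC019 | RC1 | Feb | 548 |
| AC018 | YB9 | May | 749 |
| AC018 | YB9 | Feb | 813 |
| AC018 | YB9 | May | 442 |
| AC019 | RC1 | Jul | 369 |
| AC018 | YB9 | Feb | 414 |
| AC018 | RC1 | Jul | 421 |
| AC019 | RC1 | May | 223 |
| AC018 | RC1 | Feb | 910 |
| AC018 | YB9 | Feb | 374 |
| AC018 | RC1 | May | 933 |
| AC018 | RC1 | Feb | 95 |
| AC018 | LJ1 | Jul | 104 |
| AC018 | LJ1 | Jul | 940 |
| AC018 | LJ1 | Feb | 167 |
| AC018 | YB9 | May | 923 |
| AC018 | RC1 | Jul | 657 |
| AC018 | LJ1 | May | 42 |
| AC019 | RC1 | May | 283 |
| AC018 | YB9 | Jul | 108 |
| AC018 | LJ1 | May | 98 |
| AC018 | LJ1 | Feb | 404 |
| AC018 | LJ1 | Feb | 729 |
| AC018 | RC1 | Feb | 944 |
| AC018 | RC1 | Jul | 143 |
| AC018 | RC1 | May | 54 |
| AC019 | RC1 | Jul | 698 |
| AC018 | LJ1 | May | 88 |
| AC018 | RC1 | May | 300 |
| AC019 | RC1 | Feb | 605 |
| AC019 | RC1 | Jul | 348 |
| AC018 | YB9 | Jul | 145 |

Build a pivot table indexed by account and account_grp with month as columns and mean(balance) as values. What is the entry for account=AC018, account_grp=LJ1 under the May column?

Rows with account=AC018, account_grp=LJ1 and month=May: balance values are 42, 98, 88.
(42 + 98 + 88) / 3 = 76.

76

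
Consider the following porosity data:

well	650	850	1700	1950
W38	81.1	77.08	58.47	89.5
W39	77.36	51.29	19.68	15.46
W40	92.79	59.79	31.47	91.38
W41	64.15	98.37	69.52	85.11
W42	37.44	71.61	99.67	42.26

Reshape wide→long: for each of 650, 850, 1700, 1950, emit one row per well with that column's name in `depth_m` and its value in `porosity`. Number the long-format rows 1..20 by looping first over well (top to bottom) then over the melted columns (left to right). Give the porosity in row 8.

20 rows total (5 × 4). Row 8: index ⌊(8-1)/4⌋ = 1 into well → W39; (8-1) mod 4 = 3 into the melted columns → 1950.
So row 8 is (W39, 1950, 15.46); porosity = 15.46.

15.46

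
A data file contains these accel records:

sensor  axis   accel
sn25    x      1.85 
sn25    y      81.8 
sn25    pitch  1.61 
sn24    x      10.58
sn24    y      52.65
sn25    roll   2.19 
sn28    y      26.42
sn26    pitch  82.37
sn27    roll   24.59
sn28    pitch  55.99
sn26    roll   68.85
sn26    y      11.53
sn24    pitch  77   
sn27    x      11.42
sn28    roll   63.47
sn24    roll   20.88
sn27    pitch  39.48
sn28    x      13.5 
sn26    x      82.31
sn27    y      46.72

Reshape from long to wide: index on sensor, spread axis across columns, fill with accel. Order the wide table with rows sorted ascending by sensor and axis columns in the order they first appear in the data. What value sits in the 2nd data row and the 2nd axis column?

81.8

With rows sorted ascending by sensor, row 2 is sensor=sn25. axis columns in first-appearance order: x, y, pitch, roll; column 2 is y.
Long rows with sensor=sn25, axis=y: accel = 81.8.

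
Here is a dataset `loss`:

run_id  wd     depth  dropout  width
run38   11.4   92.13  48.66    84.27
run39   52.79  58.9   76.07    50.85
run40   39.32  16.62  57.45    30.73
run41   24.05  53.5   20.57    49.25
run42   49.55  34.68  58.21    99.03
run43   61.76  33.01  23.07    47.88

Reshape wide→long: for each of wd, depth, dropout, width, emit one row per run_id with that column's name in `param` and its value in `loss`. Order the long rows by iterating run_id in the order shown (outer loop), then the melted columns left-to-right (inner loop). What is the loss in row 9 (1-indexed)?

24 rows total (6 × 4). Row 9: index ⌊(9-1)/4⌋ = 2 into run_id → run40; (9-1) mod 4 = 0 into the melted columns → wd.
So row 9 is (run40, wd, 39.32); loss = 39.32.

39.32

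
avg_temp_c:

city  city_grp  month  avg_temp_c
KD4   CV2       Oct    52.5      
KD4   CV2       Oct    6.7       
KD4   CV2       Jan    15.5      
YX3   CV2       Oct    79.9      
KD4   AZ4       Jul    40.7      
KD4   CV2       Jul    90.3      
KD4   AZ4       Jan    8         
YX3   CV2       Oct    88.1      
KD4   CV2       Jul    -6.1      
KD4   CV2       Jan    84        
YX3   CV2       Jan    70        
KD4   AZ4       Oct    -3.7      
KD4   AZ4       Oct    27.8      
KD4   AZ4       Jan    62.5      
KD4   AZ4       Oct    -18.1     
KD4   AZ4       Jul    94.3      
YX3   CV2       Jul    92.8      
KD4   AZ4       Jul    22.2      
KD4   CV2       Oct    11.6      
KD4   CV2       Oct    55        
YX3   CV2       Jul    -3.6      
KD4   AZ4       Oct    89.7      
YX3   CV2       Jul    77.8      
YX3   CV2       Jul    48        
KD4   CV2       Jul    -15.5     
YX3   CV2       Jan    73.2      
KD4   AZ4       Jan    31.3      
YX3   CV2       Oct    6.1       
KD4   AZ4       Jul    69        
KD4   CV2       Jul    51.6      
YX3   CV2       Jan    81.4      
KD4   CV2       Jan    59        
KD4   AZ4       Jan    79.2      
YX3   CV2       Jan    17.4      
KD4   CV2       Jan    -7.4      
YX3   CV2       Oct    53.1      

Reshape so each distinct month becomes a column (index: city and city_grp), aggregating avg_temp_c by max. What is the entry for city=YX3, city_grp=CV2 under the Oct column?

Rows with city=YX3, city_grp=CV2 and month=Oct: avg_temp_c values are 79.9, 88.1, 6.1, 53.1.
max(79.9, 88.1, 6.1, 53.1) = 88.1.

88.1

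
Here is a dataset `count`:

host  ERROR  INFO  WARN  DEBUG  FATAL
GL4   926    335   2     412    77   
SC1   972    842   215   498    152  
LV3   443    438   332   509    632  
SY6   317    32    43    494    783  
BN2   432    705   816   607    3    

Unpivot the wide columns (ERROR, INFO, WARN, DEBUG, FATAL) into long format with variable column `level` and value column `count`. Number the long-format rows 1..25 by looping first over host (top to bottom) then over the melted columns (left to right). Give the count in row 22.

25 rows total (5 × 5). Row 22: index ⌊(22-1)/5⌋ = 4 into host → BN2; (22-1) mod 5 = 1 into the melted columns → INFO.
So row 22 is (BN2, INFO, 705); count = 705.

705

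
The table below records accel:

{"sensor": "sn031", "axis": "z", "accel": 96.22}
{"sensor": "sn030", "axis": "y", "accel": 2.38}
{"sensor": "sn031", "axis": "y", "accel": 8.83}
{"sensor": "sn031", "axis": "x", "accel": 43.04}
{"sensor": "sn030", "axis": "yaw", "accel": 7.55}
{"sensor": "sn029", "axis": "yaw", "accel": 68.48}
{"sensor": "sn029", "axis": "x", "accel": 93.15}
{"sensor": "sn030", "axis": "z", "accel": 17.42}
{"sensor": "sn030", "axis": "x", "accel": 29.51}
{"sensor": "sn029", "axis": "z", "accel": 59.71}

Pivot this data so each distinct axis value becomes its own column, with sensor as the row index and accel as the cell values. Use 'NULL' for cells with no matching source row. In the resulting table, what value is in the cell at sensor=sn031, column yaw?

No long-format row has sensor=sn031 and axis=yaw, so the cell is NULL.

NULL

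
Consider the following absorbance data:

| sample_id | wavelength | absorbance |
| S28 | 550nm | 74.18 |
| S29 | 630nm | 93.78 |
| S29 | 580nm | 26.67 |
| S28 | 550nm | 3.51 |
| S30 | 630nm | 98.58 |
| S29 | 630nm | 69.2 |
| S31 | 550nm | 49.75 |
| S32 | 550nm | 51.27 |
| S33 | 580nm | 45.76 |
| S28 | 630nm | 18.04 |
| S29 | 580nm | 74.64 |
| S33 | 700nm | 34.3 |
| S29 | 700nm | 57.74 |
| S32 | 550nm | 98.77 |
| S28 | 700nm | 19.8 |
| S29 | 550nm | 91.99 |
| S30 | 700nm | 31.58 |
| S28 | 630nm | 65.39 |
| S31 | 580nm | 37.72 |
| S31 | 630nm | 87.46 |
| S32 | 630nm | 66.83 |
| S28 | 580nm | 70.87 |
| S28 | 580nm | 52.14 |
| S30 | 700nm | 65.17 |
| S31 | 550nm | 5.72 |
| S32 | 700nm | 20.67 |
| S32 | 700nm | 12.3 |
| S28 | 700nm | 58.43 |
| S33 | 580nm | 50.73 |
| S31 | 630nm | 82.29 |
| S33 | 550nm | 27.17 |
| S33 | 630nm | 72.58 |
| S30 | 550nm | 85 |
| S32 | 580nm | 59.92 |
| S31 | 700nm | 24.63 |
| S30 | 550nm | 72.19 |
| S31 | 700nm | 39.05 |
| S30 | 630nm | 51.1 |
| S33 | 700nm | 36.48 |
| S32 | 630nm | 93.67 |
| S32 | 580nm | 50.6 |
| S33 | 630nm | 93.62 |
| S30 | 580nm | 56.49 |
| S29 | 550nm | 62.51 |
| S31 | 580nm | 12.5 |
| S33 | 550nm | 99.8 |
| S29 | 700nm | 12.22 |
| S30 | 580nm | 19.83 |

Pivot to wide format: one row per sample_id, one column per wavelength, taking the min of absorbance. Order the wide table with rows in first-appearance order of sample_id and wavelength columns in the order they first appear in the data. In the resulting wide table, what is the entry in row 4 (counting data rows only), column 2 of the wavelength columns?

With rows in first-appearance order of sample_id, row 4 is sample_id=S31. wavelength columns in first-appearance order: 550nm, 630nm, 580nm, 700nm; column 2 is 630nm.
Long rows with sample_id=S31, wavelength=630nm: min(87.46, 82.29) = 82.29.

82.29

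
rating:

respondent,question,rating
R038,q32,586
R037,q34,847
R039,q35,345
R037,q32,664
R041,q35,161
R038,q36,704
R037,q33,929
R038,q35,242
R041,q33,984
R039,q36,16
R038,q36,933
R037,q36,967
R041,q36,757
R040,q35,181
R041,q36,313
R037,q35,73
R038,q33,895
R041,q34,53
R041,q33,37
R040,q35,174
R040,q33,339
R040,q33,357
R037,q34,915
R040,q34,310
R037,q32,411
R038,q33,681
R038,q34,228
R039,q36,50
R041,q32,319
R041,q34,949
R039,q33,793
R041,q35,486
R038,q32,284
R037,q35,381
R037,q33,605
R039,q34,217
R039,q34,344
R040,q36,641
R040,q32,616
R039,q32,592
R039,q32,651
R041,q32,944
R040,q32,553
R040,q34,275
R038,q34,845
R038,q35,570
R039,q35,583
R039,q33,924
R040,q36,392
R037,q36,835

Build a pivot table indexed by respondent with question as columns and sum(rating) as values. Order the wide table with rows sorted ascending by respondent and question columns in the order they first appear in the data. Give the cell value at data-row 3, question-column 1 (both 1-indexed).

With rows sorted ascending by respondent, row 3 is respondent=R039. question columns in first-appearance order: q32, q34, q35, q36, q33; column 1 is q32.
Long rows with respondent=R039, question=q32: 592 + 651 = 1243.

1243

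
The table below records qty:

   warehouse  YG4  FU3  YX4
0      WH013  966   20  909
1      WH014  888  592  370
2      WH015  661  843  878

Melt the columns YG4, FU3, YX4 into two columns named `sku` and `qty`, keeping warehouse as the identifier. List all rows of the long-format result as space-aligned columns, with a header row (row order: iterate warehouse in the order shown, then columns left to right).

Each (warehouse, column) pair becomes one row: 3 × 3 = 9 rows.
For example, (WH013, YG4) → qty=966.

warehouse  sku  qty
WH013      YG4  966
WH013      FU3  20 
WH013      YX4  909
WH014      YG4  888
WH014      FU3  592
WH014      YX4  370
WH015      YG4  661
WH015      FU3  843
WH015      YX4  878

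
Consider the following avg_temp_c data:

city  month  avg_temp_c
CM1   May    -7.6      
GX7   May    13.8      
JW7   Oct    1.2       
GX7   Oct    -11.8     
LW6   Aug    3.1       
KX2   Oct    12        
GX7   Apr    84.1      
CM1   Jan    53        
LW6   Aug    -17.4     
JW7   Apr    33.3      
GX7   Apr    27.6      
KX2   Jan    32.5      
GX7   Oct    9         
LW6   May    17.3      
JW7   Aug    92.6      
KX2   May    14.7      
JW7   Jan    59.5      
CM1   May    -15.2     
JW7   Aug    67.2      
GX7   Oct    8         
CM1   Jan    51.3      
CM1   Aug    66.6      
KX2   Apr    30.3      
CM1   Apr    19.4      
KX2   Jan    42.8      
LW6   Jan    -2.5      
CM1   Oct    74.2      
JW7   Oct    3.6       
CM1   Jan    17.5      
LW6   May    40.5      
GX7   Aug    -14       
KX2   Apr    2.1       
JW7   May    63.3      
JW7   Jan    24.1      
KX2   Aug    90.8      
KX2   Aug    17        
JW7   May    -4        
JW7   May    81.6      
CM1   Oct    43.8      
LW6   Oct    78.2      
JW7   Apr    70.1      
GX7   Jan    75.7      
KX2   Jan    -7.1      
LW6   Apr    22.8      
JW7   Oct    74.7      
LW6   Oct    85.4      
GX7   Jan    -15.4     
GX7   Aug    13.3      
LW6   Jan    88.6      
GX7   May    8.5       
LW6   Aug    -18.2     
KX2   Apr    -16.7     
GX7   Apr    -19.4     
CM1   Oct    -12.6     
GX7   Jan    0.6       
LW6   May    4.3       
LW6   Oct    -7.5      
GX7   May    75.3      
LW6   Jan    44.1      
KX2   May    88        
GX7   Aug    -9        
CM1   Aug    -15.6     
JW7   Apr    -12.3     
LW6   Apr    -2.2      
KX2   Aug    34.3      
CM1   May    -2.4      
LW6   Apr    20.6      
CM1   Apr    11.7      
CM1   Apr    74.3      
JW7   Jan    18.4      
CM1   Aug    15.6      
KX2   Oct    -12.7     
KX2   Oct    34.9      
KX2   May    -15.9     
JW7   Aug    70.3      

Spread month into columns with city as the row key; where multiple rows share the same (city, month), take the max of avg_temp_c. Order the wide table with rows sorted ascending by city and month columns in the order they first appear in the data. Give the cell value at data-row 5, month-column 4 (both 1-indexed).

22.8

With rows sorted ascending by city, row 5 is city=LW6. month columns in first-appearance order: May, Oct, Aug, Apr, Jan; column 4 is Apr.
Long rows with city=LW6, month=Apr: max(22.8, -2.2, 20.6) = 22.8.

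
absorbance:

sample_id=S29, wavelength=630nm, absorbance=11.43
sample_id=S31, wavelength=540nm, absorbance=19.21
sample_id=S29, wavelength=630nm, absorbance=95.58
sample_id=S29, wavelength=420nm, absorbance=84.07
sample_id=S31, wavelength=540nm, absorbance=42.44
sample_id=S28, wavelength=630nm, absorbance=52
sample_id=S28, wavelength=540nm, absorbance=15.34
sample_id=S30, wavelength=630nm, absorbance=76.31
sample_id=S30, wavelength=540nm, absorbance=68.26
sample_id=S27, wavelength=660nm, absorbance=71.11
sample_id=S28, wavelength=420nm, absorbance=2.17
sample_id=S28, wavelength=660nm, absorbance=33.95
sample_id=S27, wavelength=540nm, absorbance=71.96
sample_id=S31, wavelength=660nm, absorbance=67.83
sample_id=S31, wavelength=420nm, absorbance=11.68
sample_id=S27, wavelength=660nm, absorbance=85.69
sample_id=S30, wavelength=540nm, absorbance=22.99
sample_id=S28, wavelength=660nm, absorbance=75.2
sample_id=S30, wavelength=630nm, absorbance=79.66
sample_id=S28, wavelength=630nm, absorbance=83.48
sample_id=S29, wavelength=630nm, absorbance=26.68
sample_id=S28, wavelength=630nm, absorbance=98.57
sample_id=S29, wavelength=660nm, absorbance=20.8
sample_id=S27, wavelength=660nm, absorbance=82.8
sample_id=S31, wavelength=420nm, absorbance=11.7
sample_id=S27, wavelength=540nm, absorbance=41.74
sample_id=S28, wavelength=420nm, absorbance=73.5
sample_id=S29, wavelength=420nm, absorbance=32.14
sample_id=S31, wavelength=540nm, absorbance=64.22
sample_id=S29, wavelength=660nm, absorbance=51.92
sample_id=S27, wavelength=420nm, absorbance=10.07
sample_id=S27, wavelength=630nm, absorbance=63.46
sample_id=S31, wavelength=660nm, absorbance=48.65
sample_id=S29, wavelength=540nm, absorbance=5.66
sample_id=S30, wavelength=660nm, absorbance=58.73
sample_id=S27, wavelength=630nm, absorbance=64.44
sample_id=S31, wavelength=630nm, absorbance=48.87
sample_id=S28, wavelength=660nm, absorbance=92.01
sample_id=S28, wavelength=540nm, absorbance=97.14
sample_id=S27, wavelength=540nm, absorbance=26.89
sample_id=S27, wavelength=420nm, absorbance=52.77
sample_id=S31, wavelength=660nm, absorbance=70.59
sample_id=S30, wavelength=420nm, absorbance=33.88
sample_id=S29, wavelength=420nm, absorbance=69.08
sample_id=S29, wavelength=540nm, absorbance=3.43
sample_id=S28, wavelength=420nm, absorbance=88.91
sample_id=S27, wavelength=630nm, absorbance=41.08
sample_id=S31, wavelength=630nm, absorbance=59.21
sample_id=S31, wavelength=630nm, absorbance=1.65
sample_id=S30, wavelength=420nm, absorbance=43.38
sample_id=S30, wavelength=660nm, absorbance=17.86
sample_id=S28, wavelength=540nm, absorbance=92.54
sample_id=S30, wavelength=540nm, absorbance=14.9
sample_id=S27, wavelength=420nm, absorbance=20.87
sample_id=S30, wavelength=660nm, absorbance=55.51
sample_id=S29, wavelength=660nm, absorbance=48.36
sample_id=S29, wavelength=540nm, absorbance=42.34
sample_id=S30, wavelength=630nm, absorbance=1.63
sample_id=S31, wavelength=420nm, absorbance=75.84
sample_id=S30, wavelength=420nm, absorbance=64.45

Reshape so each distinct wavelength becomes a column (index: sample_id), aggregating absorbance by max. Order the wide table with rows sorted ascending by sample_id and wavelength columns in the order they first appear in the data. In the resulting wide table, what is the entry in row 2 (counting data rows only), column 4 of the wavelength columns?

With rows sorted ascending by sample_id, row 2 is sample_id=S28. wavelength columns in first-appearance order: 630nm, 540nm, 420nm, 660nm; column 4 is 660nm.
Long rows with sample_id=S28, wavelength=660nm: max(33.95, 75.2, 92.01) = 92.01.

92.01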